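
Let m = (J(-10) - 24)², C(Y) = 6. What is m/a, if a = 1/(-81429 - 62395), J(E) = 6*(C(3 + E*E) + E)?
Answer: -331370496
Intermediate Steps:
J(E) = 36 + 6*E (J(E) = 6*(6 + E) = 36 + 6*E)
a = -1/143824 (a = 1/(-143824) = -1/143824 ≈ -6.9529e-6)
m = 2304 (m = ((36 + 6*(-10)) - 24)² = ((36 - 60) - 24)² = (-24 - 24)² = (-48)² = 2304)
m/a = 2304/(-1/143824) = 2304*(-143824) = -331370496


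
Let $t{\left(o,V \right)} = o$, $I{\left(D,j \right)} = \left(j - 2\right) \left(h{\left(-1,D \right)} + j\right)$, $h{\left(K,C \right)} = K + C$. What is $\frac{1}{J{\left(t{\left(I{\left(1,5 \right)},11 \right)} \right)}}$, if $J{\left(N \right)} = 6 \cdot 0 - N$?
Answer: $- \frac{1}{15} \approx -0.066667$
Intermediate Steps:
$h{\left(K,C \right)} = C + K$
$I{\left(D,j \right)} = \left(-2 + j\right) \left(-1 + D + j\right)$ ($I{\left(D,j \right)} = \left(j - 2\right) \left(\left(D - 1\right) + j\right) = \left(-2 + j\right) \left(\left(-1 + D\right) + j\right) = \left(-2 + j\right) \left(-1 + D + j\right)$)
$J{\left(N \right)} = - N$ ($J{\left(N \right)} = 0 - N = - N$)
$\frac{1}{J{\left(t{\left(I{\left(1,5 \right)},11 \right)} \right)}} = \frac{1}{\left(-1\right) \left(2 + 5^{2} - 15 - 2 + 1 \cdot 5\right)} = \frac{1}{\left(-1\right) \left(2 + 25 - 15 - 2 + 5\right)} = \frac{1}{\left(-1\right) 15} = \frac{1}{-15} = - \frac{1}{15}$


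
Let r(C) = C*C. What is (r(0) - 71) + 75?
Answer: 4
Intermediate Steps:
r(C) = C**2
(r(0) - 71) + 75 = (0**2 - 71) + 75 = (0 - 71) + 75 = -71 + 75 = 4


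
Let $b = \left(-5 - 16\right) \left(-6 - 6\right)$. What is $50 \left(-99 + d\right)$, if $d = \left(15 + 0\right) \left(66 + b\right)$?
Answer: $233550$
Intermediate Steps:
$b = 252$ ($b = \left(-21\right) \left(-12\right) = 252$)
$d = 4770$ ($d = \left(15 + 0\right) \left(66 + 252\right) = 15 \cdot 318 = 4770$)
$50 \left(-99 + d\right) = 50 \left(-99 + 4770\right) = 50 \cdot 4671 = 233550$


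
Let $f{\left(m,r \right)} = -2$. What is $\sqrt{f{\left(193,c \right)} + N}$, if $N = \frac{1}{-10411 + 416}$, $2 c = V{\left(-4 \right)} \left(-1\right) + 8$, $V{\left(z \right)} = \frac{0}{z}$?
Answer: $\frac{i \sqrt{199810045}}{9995} \approx 1.4142 i$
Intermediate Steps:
$V{\left(z \right)} = 0$
$c = 4$ ($c = \frac{0 \left(-1\right) + 8}{2} = \frac{0 + 8}{2} = \frac{1}{2} \cdot 8 = 4$)
$N = - \frac{1}{9995}$ ($N = \frac{1}{-9995} = - \frac{1}{9995} \approx -0.00010005$)
$\sqrt{f{\left(193,c \right)} + N} = \sqrt{-2 - \frac{1}{9995}} = \sqrt{- \frac{19991}{9995}} = \frac{i \sqrt{199810045}}{9995}$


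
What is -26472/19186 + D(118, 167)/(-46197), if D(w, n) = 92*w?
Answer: -12128900/7511319 ≈ -1.6147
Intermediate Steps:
-26472/19186 + D(118, 167)/(-46197) = -26472/19186 + (92*118)/(-46197) = -26472*1/19186 + 10856*(-1/46197) = -13236/9593 - 184/783 = -12128900/7511319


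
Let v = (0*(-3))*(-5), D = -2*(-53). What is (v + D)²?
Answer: 11236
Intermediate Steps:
D = 106
v = 0 (v = 0*(-5) = 0)
(v + D)² = (0 + 106)² = 106² = 11236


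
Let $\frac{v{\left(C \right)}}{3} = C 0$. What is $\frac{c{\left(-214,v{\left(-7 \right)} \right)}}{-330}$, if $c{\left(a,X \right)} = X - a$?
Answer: $- \frac{107}{165} \approx -0.64849$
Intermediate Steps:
$v{\left(C \right)} = 0$ ($v{\left(C \right)} = 3 C 0 = 3 \cdot 0 = 0$)
$\frac{c{\left(-214,v{\left(-7 \right)} \right)}}{-330} = \frac{0 - -214}{-330} = \left(0 + 214\right) \left(- \frac{1}{330}\right) = 214 \left(- \frac{1}{330}\right) = - \frac{107}{165}$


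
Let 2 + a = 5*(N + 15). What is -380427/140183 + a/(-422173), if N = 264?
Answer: -160801282790/59181477659 ≈ -2.7171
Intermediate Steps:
a = 1393 (a = -2 + 5*(264 + 15) = -2 + 5*279 = -2 + 1395 = 1393)
-380427/140183 + a/(-422173) = -380427/140183 + 1393/(-422173) = -380427*1/140183 + 1393*(-1/422173) = -380427/140183 - 1393/422173 = -160801282790/59181477659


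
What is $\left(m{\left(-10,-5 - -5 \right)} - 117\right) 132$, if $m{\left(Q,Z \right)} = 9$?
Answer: $-14256$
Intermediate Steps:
$\left(m{\left(-10,-5 - -5 \right)} - 117\right) 132 = \left(9 - 117\right) 132 = \left(-108\right) 132 = -14256$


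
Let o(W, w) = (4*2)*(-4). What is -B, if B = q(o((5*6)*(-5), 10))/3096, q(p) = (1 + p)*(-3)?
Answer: -31/1032 ≈ -0.030039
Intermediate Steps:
o(W, w) = -32 (o(W, w) = 8*(-4) = -32)
q(p) = -3 - 3*p
B = 31/1032 (B = (-3 - 3*(-32))/3096 = (-3 + 96)*(1/3096) = 93*(1/3096) = 31/1032 ≈ 0.030039)
-B = -1*31/1032 = -31/1032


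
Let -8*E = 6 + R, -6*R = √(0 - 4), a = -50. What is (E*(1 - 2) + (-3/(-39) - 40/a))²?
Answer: 6437219/2433600 - 141*I/1040 ≈ 2.6451 - 0.13558*I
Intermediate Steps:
R = -I/3 (R = -√(0 - 4)/6 = -I/3 ≈ -0.33333*I)
E = -¾ + I/24 (E = -(6 - I/3)/8 = -¾ + I/24 ≈ -0.75 + 0.041667*I)
(E*(1 - 2) + (-3/(-39) - 40/a))² = ((-¾ + I/24)*(1 - 2) + (-3/(-39) - 40/(-50)))² = ((-¾ + I/24)*(-1) + (-3*(-1/39) - 40*(-1/50)))² = ((¾ - I/24) + (1/13 + ⅘))² = ((¾ - I/24) + 57/65)² = (423/260 - I/24)²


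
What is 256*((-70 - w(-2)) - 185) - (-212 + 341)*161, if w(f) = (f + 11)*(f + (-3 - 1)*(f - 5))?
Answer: -145953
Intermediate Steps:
w(f) = (11 + f)*(20 - 3*f) (w(f) = (11 + f)*(f - 4*(-5 + f)) = (11 + f)*(f + (20 - 4*f)) = (11 + f)*(20 - 3*f))
256*((-70 - w(-2)) - 185) - (-212 + 341)*161 = 256*((-70 - (220 - 13*(-2) - 3*(-2)²)) - 185) - (-212 + 341)*161 = 256*((-70 - (220 + 26 - 3*4)) - 185) - 129*161 = 256*((-70 - (220 + 26 - 12)) - 185) - 1*20769 = 256*((-70 - 1*234) - 185) - 20769 = 256*((-70 - 234) - 185) - 20769 = 256*(-304 - 185) - 20769 = 256*(-489) - 20769 = -125184 - 20769 = -145953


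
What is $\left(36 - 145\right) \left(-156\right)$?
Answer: $17004$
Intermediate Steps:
$\left(36 - 145\right) \left(-156\right) = \left(-109\right) \left(-156\right) = 17004$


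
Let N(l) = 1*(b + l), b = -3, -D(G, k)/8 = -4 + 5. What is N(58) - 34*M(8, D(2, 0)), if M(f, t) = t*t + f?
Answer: -2393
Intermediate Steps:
D(G, k) = -8 (D(G, k) = -8*(-4 + 5) = -8*1 = -8)
M(f, t) = f + t² (M(f, t) = t² + f = f + t²)
N(l) = -3 + l (N(l) = 1*(-3 + l) = -3 + l)
N(58) - 34*M(8, D(2, 0)) = (-3 + 58) - 34*(8 + (-8)²) = 55 - 34*(8 + 64) = 55 - 34*72 = 55 - 2448 = -2393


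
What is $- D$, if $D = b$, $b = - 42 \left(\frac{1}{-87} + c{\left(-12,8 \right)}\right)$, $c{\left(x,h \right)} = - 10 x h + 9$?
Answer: $\frac{1180228}{29} \approx 40698.0$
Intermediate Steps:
$c{\left(x,h \right)} = 9 - 10 h x$ ($c{\left(x,h \right)} = - 10 h x + 9 = 9 - 10 h x$)
$b = - \frac{1180228}{29}$ ($b = - 42 \left(\frac{1}{-87} - \left(-9 + 80 \left(-12\right)\right)\right) = - 42 \left(- \frac{1}{87} + \left(9 + 960\right)\right) = - 42 \left(- \frac{1}{87} + 969\right) = \left(-42\right) \frac{84302}{87} = - \frac{1180228}{29} \approx -40698.0$)
$D = - \frac{1180228}{29} \approx -40698.0$
$- D = \left(-1\right) \left(- \frac{1180228}{29}\right) = \frac{1180228}{29}$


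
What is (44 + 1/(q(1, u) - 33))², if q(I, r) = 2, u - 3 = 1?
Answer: 1857769/961 ≈ 1933.2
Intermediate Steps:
u = 4 (u = 3 + 1 = 4)
(44 + 1/(q(1, u) - 33))² = (44 + 1/(2 - 33))² = (44 + 1/(-31))² = (44 - 1/31)² = (1363/31)² = 1857769/961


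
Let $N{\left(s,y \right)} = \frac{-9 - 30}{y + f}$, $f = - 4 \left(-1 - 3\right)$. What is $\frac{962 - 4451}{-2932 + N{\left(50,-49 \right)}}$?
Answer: $\frac{38379}{32239} \approx 1.1905$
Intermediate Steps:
$f = 16$ ($f = \left(-4\right) \left(-4\right) = 16$)
$N{\left(s,y \right)} = - \frac{39}{16 + y}$ ($N{\left(s,y \right)} = \frac{-9 - 30}{y + 16} = - \frac{39}{16 + y}$)
$\frac{962 - 4451}{-2932 + N{\left(50,-49 \right)}} = \frac{962 - 4451}{-2932 - \frac{39}{16 - 49}} = - \frac{3489}{-2932 - \frac{39}{-33}} = - \frac{3489}{-2932 - - \frac{13}{11}} = - \frac{3489}{-2932 + \frac{13}{11}} = - \frac{3489}{- \frac{32239}{11}} = \left(-3489\right) \left(- \frac{11}{32239}\right) = \frac{38379}{32239}$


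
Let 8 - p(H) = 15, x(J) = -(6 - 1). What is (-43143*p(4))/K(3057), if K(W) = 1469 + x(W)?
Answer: 100667/488 ≈ 206.28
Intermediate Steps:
x(J) = -5 (x(J) = -1*5 = -5)
p(H) = -7 (p(H) = 8 - 1*15 = 8 - 15 = -7)
K(W) = 1464 (K(W) = 1469 - 5 = 1464)
(-43143*p(4))/K(3057) = -43143*(-7)/1464 = 302001*(1/1464) = 100667/488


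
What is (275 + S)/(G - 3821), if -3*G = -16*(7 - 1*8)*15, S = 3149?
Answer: -3424/3901 ≈ -0.87772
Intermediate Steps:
G = -80 (G = -(-16*(7 - 1*8))*15/3 = -(-16*(7 - 8))*15/3 = -(-16*(-1))*15/3 = -16*15/3 = -1/3*240 = -80)
(275 + S)/(G - 3821) = (275 + 3149)/(-80 - 3821) = 3424/(-3901) = 3424*(-1/3901) = -3424/3901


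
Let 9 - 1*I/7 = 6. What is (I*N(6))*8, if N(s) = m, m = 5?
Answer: 840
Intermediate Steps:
I = 21 (I = 63 - 7*6 = 63 - 42 = 21)
N(s) = 5
(I*N(6))*8 = (21*5)*8 = 105*8 = 840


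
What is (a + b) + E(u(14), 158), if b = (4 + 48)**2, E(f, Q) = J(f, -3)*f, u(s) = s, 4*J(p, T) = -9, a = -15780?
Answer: -26215/2 ≈ -13108.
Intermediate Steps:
J(p, T) = -9/4 (J(p, T) = (1/4)*(-9) = -9/4)
E(f, Q) = -9*f/4
b = 2704 (b = 52**2 = 2704)
(a + b) + E(u(14), 158) = (-15780 + 2704) - 9/4*14 = -13076 - 63/2 = -26215/2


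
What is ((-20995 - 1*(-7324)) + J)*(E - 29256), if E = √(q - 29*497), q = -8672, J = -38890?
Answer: 1537724616 - 473049*I*√285 ≈ 1.5377e+9 - 7.986e+6*I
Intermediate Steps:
E = 9*I*√285 (E = √(-8672 - 29*497) = √(-8672 - 14413) = √(-23085) = 9*I*√285 ≈ 151.94*I)
((-20995 - 1*(-7324)) + J)*(E - 29256) = ((-20995 - 1*(-7324)) - 38890)*(9*I*√285 - 29256) = ((-20995 + 7324) - 38890)*(-29256 + 9*I*√285) = (-13671 - 38890)*(-29256 + 9*I*√285) = -52561*(-29256 + 9*I*√285) = 1537724616 - 473049*I*√285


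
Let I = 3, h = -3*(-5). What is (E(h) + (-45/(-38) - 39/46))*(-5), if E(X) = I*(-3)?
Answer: 18930/437 ≈ 43.318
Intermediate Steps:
h = 15
E(X) = -9 (E(X) = 3*(-3) = -9)
(E(h) + (-45/(-38) - 39/46))*(-5) = (-9 + (-45/(-38) - 39/46))*(-5) = (-9 + (-45*(-1/38) - 39*1/46))*(-5) = (-9 + (45/38 - 39/46))*(-5) = (-9 + 147/437)*(-5) = -3786/437*(-5) = 18930/437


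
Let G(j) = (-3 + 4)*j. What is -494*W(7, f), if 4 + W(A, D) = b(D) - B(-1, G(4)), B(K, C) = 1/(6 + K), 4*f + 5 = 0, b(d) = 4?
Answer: 494/5 ≈ 98.800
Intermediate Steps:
f = -5/4 (f = -5/4 + (¼)*0 = -5/4 + 0 = -5/4 ≈ -1.2500)
G(j) = j (G(j) = 1*j = j)
W(A, D) = -⅕ (W(A, D) = -4 + (4 - 1/(6 - 1)) = -4 + (4 - 1/5) = -4 + (4 - 1*⅕) = -4 + (4 - ⅕) = -4 + 19/5 = -⅕)
-494*W(7, f) = -494*(-⅕) = 494/5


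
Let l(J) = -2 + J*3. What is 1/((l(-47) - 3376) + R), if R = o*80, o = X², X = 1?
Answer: -1/3439 ≈ -0.00029078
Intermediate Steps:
l(J) = -2 + 3*J
o = 1 (o = 1² = 1)
R = 80 (R = 1*80 = 80)
1/((l(-47) - 3376) + R) = 1/(((-2 + 3*(-47)) - 3376) + 80) = 1/(((-2 - 141) - 3376) + 80) = 1/((-143 - 3376) + 80) = 1/(-3519 + 80) = 1/(-3439) = -1/3439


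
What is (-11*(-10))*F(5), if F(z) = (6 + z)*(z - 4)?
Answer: 1210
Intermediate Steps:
F(z) = (-4 + z)*(6 + z) (F(z) = (6 + z)*(-4 + z) = (-4 + z)*(6 + z))
(-11*(-10))*F(5) = (-11*(-10))*(-24 + 5**2 + 2*5) = 110*(-24 + 25 + 10) = 110*11 = 1210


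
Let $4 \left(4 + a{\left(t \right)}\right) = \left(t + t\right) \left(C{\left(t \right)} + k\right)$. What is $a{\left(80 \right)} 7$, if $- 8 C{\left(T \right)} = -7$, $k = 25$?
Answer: $7217$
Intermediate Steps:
$C{\left(T \right)} = \frac{7}{8}$ ($C{\left(T \right)} = \left(- \frac{1}{8}\right) \left(-7\right) = \frac{7}{8}$)
$a{\left(t \right)} = -4 + \frac{207 t}{16}$ ($a{\left(t \right)} = -4 + \frac{\left(t + t\right) \left(\frac{7}{8} + 25\right)}{4} = -4 + \frac{2 t \frac{207}{8}}{4} = -4 + \frac{\frac{207}{4} t}{4} = -4 + \frac{207 t}{16}$)
$a{\left(80 \right)} 7 = \left(-4 + \frac{207}{16} \cdot 80\right) 7 = \left(-4 + 1035\right) 7 = 1031 \cdot 7 = 7217$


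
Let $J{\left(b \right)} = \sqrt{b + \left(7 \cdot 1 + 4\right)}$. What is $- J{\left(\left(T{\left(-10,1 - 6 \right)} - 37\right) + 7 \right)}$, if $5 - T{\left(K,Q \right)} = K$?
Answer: $- 2 i \approx - 2.0 i$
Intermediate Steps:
$T{\left(K,Q \right)} = 5 - K$
$J{\left(b \right)} = \sqrt{11 + b}$ ($J{\left(b \right)} = \sqrt{b + \left(7 + 4\right)} = \sqrt{b + 11} = \sqrt{11 + b}$)
$- J{\left(\left(T{\left(-10,1 - 6 \right)} - 37\right) + 7 \right)} = - \sqrt{11 + \left(\left(\left(5 - -10\right) - 37\right) + 7\right)} = - \sqrt{11 + \left(\left(\left(5 + 10\right) - 37\right) + 7\right)} = - \sqrt{11 + \left(\left(15 - 37\right) + 7\right)} = - \sqrt{11 + \left(-22 + 7\right)} = - \sqrt{11 - 15} = - \sqrt{-4} = - 2 i$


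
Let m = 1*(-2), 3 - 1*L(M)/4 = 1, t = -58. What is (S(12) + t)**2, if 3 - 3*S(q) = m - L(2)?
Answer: 25921/9 ≈ 2880.1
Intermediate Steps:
L(M) = 8 (L(M) = 12 - 4*1 = 12 - 4 = 8)
m = -2
S(q) = 13/3 (S(q) = 1 - (-2 - 1*8)/3 = 1 - (-2 - 8)/3 = 1 - 1/3*(-10) = 1 + 10/3 = 13/3)
(S(12) + t)**2 = (13/3 - 58)**2 = (-161/3)**2 = 25921/9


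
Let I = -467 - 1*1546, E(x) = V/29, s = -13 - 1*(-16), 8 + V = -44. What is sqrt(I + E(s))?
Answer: I*sqrt(1694441)/29 ≈ 44.886*I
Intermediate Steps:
V = -52 (V = -8 - 44 = -52)
s = 3 (s = -13 + 16 = 3)
E(x) = -52/29
I = -2013 (I = -467 - 1546 = -2013)
sqrt(I + E(s)) = sqrt(-2013 - 52/29) = sqrt(-58429/29) = I*sqrt(1694441)/29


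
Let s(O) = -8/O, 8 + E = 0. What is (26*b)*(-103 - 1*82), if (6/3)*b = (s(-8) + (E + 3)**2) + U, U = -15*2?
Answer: 9620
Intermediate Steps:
E = -8 (E = -8 + 0 = -8)
U = -30
b = -2 (b = ((-8/(-8) + (-8 + 3)**2) - 30)/2 = ((-8*(-1/8) + (-5)**2) - 30)/2 = ((1 + 25) - 30)/2 = (26 - 30)/2 = (1/2)*(-4) = -2)
(26*b)*(-103 - 1*82) = (26*(-2))*(-103 - 1*82) = -52*(-103 - 82) = -52*(-185) = 9620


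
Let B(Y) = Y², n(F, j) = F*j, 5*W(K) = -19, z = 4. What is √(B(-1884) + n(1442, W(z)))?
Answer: √88599410/5 ≈ 1882.5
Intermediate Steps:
W(K) = -19/5 (W(K) = (⅕)*(-19) = -19/5)
√(B(-1884) + n(1442, W(z))) = √((-1884)² + 1442*(-19/5)) = √(3549456 - 27398/5) = √(17719882/5) = √88599410/5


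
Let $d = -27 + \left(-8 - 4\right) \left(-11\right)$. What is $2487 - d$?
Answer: $2382$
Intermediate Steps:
$d = 105$ ($d = -27 - -132 = -27 + 132 = 105$)
$2487 - d = 2487 - 105 = 2382$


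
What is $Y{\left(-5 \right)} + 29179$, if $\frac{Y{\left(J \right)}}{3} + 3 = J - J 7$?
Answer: $29260$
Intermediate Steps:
$Y{\left(J \right)} = -9 - 18 J$ ($Y{\left(J \right)} = -9 + 3 \left(J - J 7\right) = -9 + 3 \left(J - 7 J\right) = -9 + 3 \left(- 6 J\right) = -9 - 18 J$)
$Y{\left(-5 \right)} + 29179 = \left(-9 - -90\right) + 29179 = \left(-9 + 90\right) + 29179 = 81 + 29179 = 29260$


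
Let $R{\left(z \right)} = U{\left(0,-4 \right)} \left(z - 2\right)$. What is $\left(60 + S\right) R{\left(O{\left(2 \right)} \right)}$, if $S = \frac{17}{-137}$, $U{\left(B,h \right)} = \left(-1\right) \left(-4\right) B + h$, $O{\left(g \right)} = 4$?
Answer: $- \frac{65624}{137} \approx -479.01$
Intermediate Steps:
$U{\left(B,h \right)} = h + 4 B$ ($U{\left(B,h \right)} = 4 B + h = h + 4 B$)
$R{\left(z \right)} = 8 - 4 z$ ($R{\left(z \right)} = \left(-4 + 4 \cdot 0\right) \left(z - 2\right) = \left(-4 + 0\right) \left(-2 + z\right) = - 4 \left(-2 + z\right) = 8 - 4 z$)
$S = - \frac{17}{137}$ ($S = 17 \left(- \frac{1}{137}\right) = - \frac{17}{137} \approx -0.12409$)
$\left(60 + S\right) R{\left(O{\left(2 \right)} \right)} = \left(60 - \frac{17}{137}\right) \left(8 - 16\right) = \frac{8203 \left(8 - 16\right)}{137} = \frac{8203}{137} \left(-8\right) = - \frac{65624}{137}$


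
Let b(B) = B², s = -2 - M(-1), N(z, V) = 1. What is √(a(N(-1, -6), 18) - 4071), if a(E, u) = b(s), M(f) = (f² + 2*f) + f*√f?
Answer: √(-4071 + (-1 + I)²) ≈ 0.0157 - 63.804*I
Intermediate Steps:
M(f) = f² + f^(3/2) + 2*f (M(f) = (f² + 2*f) + f^(3/2) = f² + f^(3/2) + 2*f)
s = -1 + I (s = -2 - ((-1)² + (-1)^(3/2) + 2*(-1)) = -2 - (1 - I - 2) = -2 - (-1 - I) = -2 + (1 + I) = -1 + I ≈ -1.0 + 1.0*I)
a(E, u) = (-1 + I)²
√(a(N(-1, -6), 18) - 4071) = √((1 - I)² - 4071) = √(-4071 + (1 - I)²)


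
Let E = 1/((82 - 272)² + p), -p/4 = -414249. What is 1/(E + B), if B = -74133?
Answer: -1693096/125514285767 ≈ -1.3489e-5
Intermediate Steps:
p = 1656996 (p = -4*(-414249) = 1656996)
E = 1/1693096 (E = 1/((82 - 272)² + 1656996) = 1/((-190)² + 1656996) = 1/(36100 + 1656996) = 1/1693096 ≈ 5.9063e-7)
1/(E + B) = 1/(1/1693096 - 74133) = 1/(-125514285767/1693096) = -1693096/125514285767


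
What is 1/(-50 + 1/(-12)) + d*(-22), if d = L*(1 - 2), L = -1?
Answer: -13234/601 ≈ -22.020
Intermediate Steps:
d = 1 (d = -(1 - 2) = -1*(-1) = 1)
1/(-50 + 1/(-12)) + d*(-22) = 1/(-50 + 1/(-12)) + 1*(-22) = 1/(-50 - 1/12) - 22 = 1/(-601/12) - 22 = -12/601 - 22 = -13234/601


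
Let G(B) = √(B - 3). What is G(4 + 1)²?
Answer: 2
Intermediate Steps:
G(B) = √(-3 + B)
G(4 + 1)² = (√(-3 + (4 + 1)))² = (√(-3 + 5))² = (√2)² = 2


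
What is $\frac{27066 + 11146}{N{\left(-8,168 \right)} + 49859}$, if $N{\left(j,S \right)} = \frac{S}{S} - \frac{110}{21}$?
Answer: $\frac{401226}{523475} \approx 0.76647$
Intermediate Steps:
$N{\left(j,S \right)} = - \frac{89}{21}$ ($N{\left(j,S \right)} = 1 - \frac{110}{21} = - \frac{89}{21}$)
$\frac{27066 + 11146}{N{\left(-8,168 \right)} + 49859} = \frac{27066 + 11146}{- \frac{89}{21} + 49859} = \frac{38212}{\frac{1046950}{21}} = 38212 \cdot \frac{21}{1046950} = \frac{401226}{523475}$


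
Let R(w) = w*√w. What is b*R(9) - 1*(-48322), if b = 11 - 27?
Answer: 47890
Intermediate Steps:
R(w) = w^(3/2)
b = -16
b*R(9) - 1*(-48322) = -16*9^(3/2) - 1*(-48322) = -16*27 + 48322 = -432 + 48322 = 47890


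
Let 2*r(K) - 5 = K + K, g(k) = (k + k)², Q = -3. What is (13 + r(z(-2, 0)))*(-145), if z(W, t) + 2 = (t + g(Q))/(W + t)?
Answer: 1305/2 ≈ 652.50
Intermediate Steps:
g(k) = 4*k² (g(k) = (2*k)² = 4*k²)
z(W, t) = -2 + (36 + t)/(W + t) (z(W, t) = -2 + (t + 4*(-3)²)/(W + t) = -2 + (t + 4*9)/(W + t) = -2 + (t + 36)/(W + t) = -2 + (36 + t)/(W + t))
r(K) = 5/2 + K (r(K) = 5/2 + (K + K)/2 = 5/2 + (2*K)/2 = 5/2 + K)
(13 + r(z(-2, 0)))*(-145) = (13 + (5/2 + (36 - 1*0 - 2*(-2))/(-2 + 0)))*(-145) = (13 + (5/2 + (36 + 0 + 4)/(-2)))*(-145) = (13 + (5/2 - ½*40))*(-145) = (13 + (5/2 - 20))*(-145) = (13 - 35/2)*(-145) = -9/2*(-145) = 1305/2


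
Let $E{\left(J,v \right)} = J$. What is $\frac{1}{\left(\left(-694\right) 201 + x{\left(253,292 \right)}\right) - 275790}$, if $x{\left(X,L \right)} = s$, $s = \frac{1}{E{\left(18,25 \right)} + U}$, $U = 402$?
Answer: $- \frac{420}{174419279} \approx -2.408 \cdot 10^{-6}$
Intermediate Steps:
$s = \frac{1}{420}$ ($s = \frac{1}{18 + 402} = \frac{1}{420} \approx 0.002381$)
$x{\left(X,L \right)} = \frac{1}{420}$
$\frac{1}{\left(\left(-694\right) 201 + x{\left(253,292 \right)}\right) - 275790} = \frac{1}{\left(\left(-694\right) 201 + \frac{1}{420}\right) - 275790} = \frac{1}{\left(-139494 + \frac{1}{420}\right) - 275790} = \frac{1}{- \frac{58587479}{420} - 275790} = \frac{1}{- \frac{174419279}{420}} = - \frac{420}{174419279}$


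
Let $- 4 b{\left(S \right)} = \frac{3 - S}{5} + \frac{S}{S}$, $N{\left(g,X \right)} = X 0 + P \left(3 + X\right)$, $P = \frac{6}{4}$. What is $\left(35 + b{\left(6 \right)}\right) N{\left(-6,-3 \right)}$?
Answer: $0$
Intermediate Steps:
$P = \frac{3}{2}$ ($P = 6 \cdot \frac{1}{4} = \frac{3}{2} \approx 1.5$)
$N{\left(g,X \right)} = \frac{9}{2} + \frac{3 X}{2}$ ($N{\left(g,X \right)} = X 0 + \frac{3 \left(3 + X\right)}{2} = 0 + \left(\frac{9}{2} + \frac{3 X}{2}\right) = \frac{9}{2} + \frac{3 X}{2}$)
$b{\left(S \right)} = - \frac{2}{5} + \frac{S}{20}$ ($b{\left(S \right)} = - \frac{\frac{3 - S}{5} + \frac{S}{S}}{4} = - \frac{\left(3 - S\right) \frac{1}{5} + 1}{4} = - \frac{\left(\frac{3}{5} - \frac{S}{5}\right) + 1}{4} = - \frac{\frac{8}{5} - \frac{S}{5}}{4} = - \frac{2}{5} + \frac{S}{20}$)
$\left(35 + b{\left(6 \right)}\right) N{\left(-6,-3 \right)} = \left(35 + \left(- \frac{2}{5} + \frac{1}{20} \cdot 6\right)\right) \left(\frac{9}{2} + \frac{3}{2} \left(-3\right)\right) = \left(35 + \left(- \frac{2}{5} + \frac{3}{10}\right)\right) \left(\frac{9}{2} - \frac{9}{2}\right) = \left(35 - \frac{1}{10}\right) 0 = \frac{349}{10} \cdot 0 = 0$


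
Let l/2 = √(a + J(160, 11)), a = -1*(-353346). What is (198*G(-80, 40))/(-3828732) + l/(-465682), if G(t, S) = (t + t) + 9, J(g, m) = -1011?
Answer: 4983/638122 - √352335/232841 ≈ 0.0052596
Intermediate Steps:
a = 353346
G(t, S) = 9 + 2*t (G(t, S) = 2*t + 9 = 9 + 2*t)
l = 2*√352335 (l = 2*√(353346 - 1011) = 2*√352335 ≈ 1187.2)
(198*G(-80, 40))/(-3828732) + l/(-465682) = (198*(9 + 2*(-80)))/(-3828732) + (2*√352335)/(-465682) = (198*(9 - 160))*(-1/3828732) + (2*√352335)*(-1/465682) = (198*(-151))*(-1/3828732) - √352335/232841 = -29898*(-1/3828732) - √352335/232841 = 4983/638122 - √352335/232841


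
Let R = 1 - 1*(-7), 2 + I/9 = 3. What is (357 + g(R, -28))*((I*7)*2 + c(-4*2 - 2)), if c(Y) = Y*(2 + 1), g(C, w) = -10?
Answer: 33312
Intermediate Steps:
I = 9 (I = -18 + 9*3 = -18 + 27 = 9)
R = 8 (R = 1 + 7 = 8)
c(Y) = 3*Y (c(Y) = Y*3 = 3*Y)
(357 + g(R, -28))*((I*7)*2 + c(-4*2 - 2)) = (357 - 10)*((9*7)*2 + 3*(-4*2 - 2)) = 347*(63*2 + 3*(-8 - 2)) = 347*(126 + 3*(-10)) = 347*(126 - 30) = 347*96 = 33312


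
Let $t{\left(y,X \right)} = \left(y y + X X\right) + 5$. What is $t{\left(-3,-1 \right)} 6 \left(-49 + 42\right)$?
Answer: $-630$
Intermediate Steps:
$t{\left(y,X \right)} = 5 + X^{2} + y^{2}$ ($t{\left(y,X \right)} = \left(y^{2} + X^{2}\right) + 5 = \left(X^{2} + y^{2}\right) + 5 = 5 + X^{2} + y^{2}$)
$t{\left(-3,-1 \right)} 6 \left(-49 + 42\right) = \left(5 + \left(-1\right)^{2} + \left(-3\right)^{2}\right) 6 \left(-49 + 42\right) = \left(5 + 1 + 9\right) 6 \left(-7\right) = 15 \cdot 6 \left(-7\right) = 90 \left(-7\right) = -630$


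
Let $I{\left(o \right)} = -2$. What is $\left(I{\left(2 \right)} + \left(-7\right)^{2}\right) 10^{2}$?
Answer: $4700$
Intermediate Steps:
$\left(I{\left(2 \right)} + \left(-7\right)^{2}\right) 10^{2} = \left(-2 + \left(-7\right)^{2}\right) 10^{2} = \left(-2 + 49\right) 100 = 47 \cdot 100 = 4700$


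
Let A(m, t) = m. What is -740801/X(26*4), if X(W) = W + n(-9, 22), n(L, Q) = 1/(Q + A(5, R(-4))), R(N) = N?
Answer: -20001627/2809 ≈ -7120.5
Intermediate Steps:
n(L, Q) = 1/(5 + Q) (n(L, Q) = 1/(Q + 5) = 1/(5 + Q))
X(W) = 1/27 + W (X(W) = W + 1/(5 + 22) = W + 1/27 = 1/27 + W)
-740801/X(26*4) = -740801/(1/27 + 26*4) = -740801/(1/27 + 104) = -740801/2809/27 = -740801*27/2809 = -20001627/2809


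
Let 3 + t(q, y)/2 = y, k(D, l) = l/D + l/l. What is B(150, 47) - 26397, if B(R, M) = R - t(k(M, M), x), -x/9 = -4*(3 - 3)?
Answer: -26241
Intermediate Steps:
x = 0 (x = -(-36)*(3 - 3) = -(-36)*0 = -9*0 = 0)
k(D, l) = 1 + l/D (k(D, l) = l/D + 1 = 1 + l/D)
t(q, y) = -6 + 2*y
B(R, M) = 6 + R (B(R, M) = R - (-6 + 2*0) = R - (-6 + 0) = R - 1*(-6) = R + 6 = 6 + R)
B(150, 47) - 26397 = (6 + 150) - 26397 = 156 - 26397 = -26241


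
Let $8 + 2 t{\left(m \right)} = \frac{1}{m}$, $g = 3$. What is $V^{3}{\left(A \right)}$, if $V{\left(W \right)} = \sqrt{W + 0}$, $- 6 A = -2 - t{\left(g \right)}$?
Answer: $- \frac{11 i \sqrt{11}}{216} \approx - 0.1689 i$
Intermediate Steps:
$t{\left(m \right)} = -4 + \frac{1}{2 m}$
$A = - \frac{11}{36}$ ($A = - \frac{-2 - \left(-4 + \frac{1}{2 \cdot 3}\right)}{6} = - \frac{-2 - \left(-4 + \frac{1}{2} \cdot \frac{1}{3}\right)}{6} = - \frac{-2 - \left(-4 + \frac{1}{6}\right)}{6} = - \frac{-2 - - \frac{23}{6}}{6} = - \frac{-2 + \frac{23}{6}}{6} = \left(- \frac{1}{6}\right) \frac{11}{6} = - \frac{11}{36} \approx -0.30556$)
$V{\left(W \right)} = \sqrt{W}$
$V^{3}{\left(A \right)} = \left(\sqrt{- \frac{11}{36}}\right)^{3} = \left(\frac{i \sqrt{11}}{6}\right)^{3} = - \frac{11 i \sqrt{11}}{216}$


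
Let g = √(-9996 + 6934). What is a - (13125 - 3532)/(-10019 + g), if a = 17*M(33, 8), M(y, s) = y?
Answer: 56411212570/100383423 + 9593*I*√3062/100383423 ≈ 561.96 + 0.005288*I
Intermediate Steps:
g = I*√3062 (g = √(-3062) = I*√3062 ≈ 55.335*I)
a = 561 (a = 17*33 = 561)
a - (13125 - 3532)/(-10019 + g) = 561 - (13125 - 3532)/(-10019 + I*√3062) = 561 - 9593/(-10019 + I*√3062)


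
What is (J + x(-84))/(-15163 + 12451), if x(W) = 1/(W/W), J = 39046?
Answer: -39047/2712 ≈ -14.398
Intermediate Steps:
x(W) = 1 (x(W) = 1/1 = 1)
(J + x(-84))/(-15163 + 12451) = (39046 + 1)/(-15163 + 12451) = 39047/(-2712) = 39047*(-1/2712) = -39047/2712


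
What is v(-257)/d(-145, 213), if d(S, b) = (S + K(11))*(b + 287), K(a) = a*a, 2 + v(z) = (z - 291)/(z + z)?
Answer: 1/12850 ≈ 7.7821e-5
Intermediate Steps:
v(z) = -2 + (-291 + z)/(2*z) (v(z) = -2 + (z - 291)/(z + z) = -2 + (-291 + z)/((2*z)) = -2 + (-291 + z)*(1/(2*z)) = -2 + (-291 + z)/(2*z))
K(a) = a²
d(S, b) = (121 + S)*(287 + b) (d(S, b) = (S + 11²)*(b + 287) = (S + 121)*(287 + b) = (121 + S)*(287 + b))
v(-257)/d(-145, 213) = ((3/2)*(-97 - 1*(-257))/(-257))/(34727 + 121*213 + 287*(-145) - 145*213) = ((3/2)*(-1/257)*(-97 + 257))/(34727 + 25773 - 41615 - 30885) = ((3/2)*(-1/257)*160)/(-12000) = -240/257*(-1/12000) = 1/12850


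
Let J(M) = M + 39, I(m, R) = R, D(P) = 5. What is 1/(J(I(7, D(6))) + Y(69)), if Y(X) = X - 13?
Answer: 1/100 ≈ 0.010000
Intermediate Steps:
J(M) = 39 + M
Y(X) = -13 + X
1/(J(I(7, D(6))) + Y(69)) = 1/((39 + 5) + (-13 + 69)) = 1/(44 + 56) = 1/100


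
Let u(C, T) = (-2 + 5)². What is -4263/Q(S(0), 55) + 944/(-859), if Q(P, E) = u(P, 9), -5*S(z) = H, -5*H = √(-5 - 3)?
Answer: -1223471/2577 ≈ -474.77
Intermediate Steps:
H = -2*I*√2/5 (H = -√(-5 - 3)/5 = -2*I*√2/5 ≈ -0.56569*I)
S(z) = 2*I*√2/25 (S(z) = -(-2)*I*√2/25 = 2*I*√2/25)
u(C, T) = 9 (u(C, T) = 3² = 9)
Q(P, E) = 9
-4263/Q(S(0), 55) + 944/(-859) = -4263/9 + 944/(-859) = -4263*⅑ + 944*(-1/859) = -1421/3 - 944/859 = -1223471/2577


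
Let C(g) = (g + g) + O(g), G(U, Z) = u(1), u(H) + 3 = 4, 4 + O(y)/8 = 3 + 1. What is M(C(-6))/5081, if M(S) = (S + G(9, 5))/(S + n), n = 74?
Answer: -11/315022 ≈ -3.4918e-5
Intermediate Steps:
O(y) = 0 (O(y) = -32 + 8*(3 + 1) = -32 + 8*4 = -32 + 32 = 0)
u(H) = 1 (u(H) = -3 + 4 = 1)
G(U, Z) = 1
C(g) = 2*g (C(g) = (g + g) + 0 = 2*g + 0 = 2*g)
M(S) = (1 + S)/(74 + S) (M(S) = (S + 1)/(S + 74) = (1 + S)/(74 + S))
M(C(-6))/5081 = ((1 + 2*(-6))/(74 + 2*(-6)))/5081 = ((1 - 12)/(74 - 12))*(1/5081) = (-11/62)*(1/5081) = ((1/62)*(-11))*(1/5081) = -11/62*1/5081 = -11/315022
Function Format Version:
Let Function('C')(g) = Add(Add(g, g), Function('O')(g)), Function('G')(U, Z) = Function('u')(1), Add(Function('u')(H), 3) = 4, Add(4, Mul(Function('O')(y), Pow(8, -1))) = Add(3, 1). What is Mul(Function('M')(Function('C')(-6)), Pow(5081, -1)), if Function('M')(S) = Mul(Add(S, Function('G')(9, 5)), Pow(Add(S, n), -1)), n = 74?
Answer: Rational(-11, 315022) ≈ -3.4918e-5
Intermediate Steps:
Function('O')(y) = 0 (Function('O')(y) = Add(-32, Mul(8, Add(3, 1))) = Add(-32, Mul(8, 4)) = Add(-32, 32) = 0)
Function('u')(H) = 1 (Function('u')(H) = Add(-3, 4) = 1)
Function('G')(U, Z) = 1
Function('C')(g) = Mul(2, g) (Function('C')(g) = Add(Add(g, g), 0) = Add(Mul(2, g), 0) = Mul(2, g))
Function('M')(S) = Mul(Pow(Add(74, S), -1), Add(1, S)) (Function('M')(S) = Mul(Add(S, 1), Pow(Add(S, 74), -1)) = Mul(Add(1, S), Pow(Add(74, S), -1)) = Mul(Pow(Add(74, S), -1), Add(1, S)))
Mul(Function('M')(Function('C')(-6)), Pow(5081, -1)) = Mul(Mul(Pow(Add(74, Mul(2, -6)), -1), Add(1, Mul(2, -6))), Pow(5081, -1)) = Mul(Mul(Pow(Add(74, -12), -1), Add(1, -12)), Rational(1, 5081)) = Mul(Mul(Pow(62, -1), -11), Rational(1, 5081)) = Mul(Mul(Rational(1, 62), -11), Rational(1, 5081)) = Mul(Rational(-11, 62), Rational(1, 5081)) = Rational(-11, 315022)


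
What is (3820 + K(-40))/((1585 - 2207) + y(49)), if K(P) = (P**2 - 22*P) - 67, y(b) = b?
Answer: -6233/573 ≈ -10.878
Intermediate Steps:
K(P) = -67 + P**2 - 22*P
(3820 + K(-40))/((1585 - 2207) + y(49)) = (3820 + (-67 + (-40)**2 - 22*(-40)))/((1585 - 2207) + 49) = (3820 + (-67 + 1600 + 880))/(-622 + 49) = (3820 + 2413)/(-573) = 6233*(-1/573) = -6233/573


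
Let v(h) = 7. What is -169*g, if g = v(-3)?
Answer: -1183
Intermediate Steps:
g = 7
-169*g = -169*7 = -1183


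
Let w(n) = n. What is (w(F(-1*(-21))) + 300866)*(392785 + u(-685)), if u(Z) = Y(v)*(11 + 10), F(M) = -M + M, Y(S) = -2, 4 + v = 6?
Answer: 118163015438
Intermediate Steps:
v = 2 (v = -4 + 6 = 2)
F(M) = 0
u(Z) = -42 (u(Z) = -2*(11 + 10) = -2*21 = -42)
(w(F(-1*(-21))) + 300866)*(392785 + u(-685)) = (0 + 300866)*(392785 - 42) = 300866*392743 = 118163015438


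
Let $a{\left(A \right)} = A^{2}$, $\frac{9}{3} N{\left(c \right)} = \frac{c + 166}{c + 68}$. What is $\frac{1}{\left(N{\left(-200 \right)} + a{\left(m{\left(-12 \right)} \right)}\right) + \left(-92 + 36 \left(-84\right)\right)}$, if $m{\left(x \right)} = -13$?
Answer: $- \frac{198}{583489} \approx -0.00033934$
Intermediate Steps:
$N{\left(c \right)} = \frac{166 + c}{3 \left(68 + c\right)}$ ($N{\left(c \right)} = \frac{\left(c + 166\right) \frac{1}{c + 68}}{3} = \frac{\left(166 + c\right) \frac{1}{68 + c}}{3} = \frac{\frac{1}{68 + c} \left(166 + c\right)}{3} = \frac{166 + c}{3 \left(68 + c\right)}$)
$\frac{1}{\left(N{\left(-200 \right)} + a{\left(m{\left(-12 \right)} \right)}\right) + \left(-92 + 36 \left(-84\right)\right)} = \frac{1}{\left(\frac{166 - 200}{3 \left(68 - 200\right)} + \left(-13\right)^{2}\right) + \left(-92 + 36 \left(-84\right)\right)} = \frac{1}{\left(\frac{1}{3} \frac{1}{-132} \left(-34\right) + 169\right) - 3116} = \frac{1}{\left(\frac{1}{3} \left(- \frac{1}{132}\right) \left(-34\right) + 169\right) - 3116} = \frac{1}{\left(\frac{17}{198} + 169\right) - 3116} = \frac{1}{\frac{33479}{198} - 3116} = \frac{1}{- \frac{583489}{198}} = - \frac{198}{583489}$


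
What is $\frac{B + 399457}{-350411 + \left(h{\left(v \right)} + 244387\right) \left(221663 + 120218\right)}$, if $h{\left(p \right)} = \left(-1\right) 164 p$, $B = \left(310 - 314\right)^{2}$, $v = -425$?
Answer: $\frac{399473}{107380027236} \approx 3.7202 \cdot 10^{-6}$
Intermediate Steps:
$B = 16$ ($B = \left(-4\right)^{2} = 16$)
$h{\left(p \right)} = - 164 p$
$\frac{B + 399457}{-350411 + \left(h{\left(v \right)} + 244387\right) \left(221663 + 120218\right)} = \frac{16 + 399457}{-350411 + \left(\left(-164\right) \left(-425\right) + 244387\right) \left(221663 + 120218\right)} = \frac{399473}{-350411 + \left(69700 + 244387\right) 341881} = \frac{399473}{-350411 + 314087 \cdot 341881} = \frac{399473}{-350411 + 107380377647} = \frac{399473}{107380027236}$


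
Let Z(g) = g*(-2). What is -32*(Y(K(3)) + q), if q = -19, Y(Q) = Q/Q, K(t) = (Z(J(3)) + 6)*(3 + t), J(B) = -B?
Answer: 576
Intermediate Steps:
Z(g) = -2*g
K(t) = 36 + 12*t (K(t) = (-(-2)*3 + 6)*(3 + t) = (-2*(-3) + 6)*(3 + t) = (6 + 6)*(3 + t) = 12*(3 + t) = 36 + 12*t)
Y(Q) = 1
-32*(Y(K(3)) + q) = -32*(1 - 19) = -32*(-18) = 576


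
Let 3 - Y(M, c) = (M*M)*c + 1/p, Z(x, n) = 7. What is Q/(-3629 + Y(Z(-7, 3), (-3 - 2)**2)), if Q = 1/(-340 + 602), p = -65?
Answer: -65/82612268 ≈ -7.8681e-7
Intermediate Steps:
Y(M, c) = 196/65 - c*M**2 (Y(M, c) = 3 - ((M*M)*c + 1/(-65)) = 3 - (M**2*c - 1/65) = 3 - (c*M**2 - 1/65) = 3 - (-1/65 + c*M**2) = 3 + (1/65 - c*M**2) = 196/65 - c*M**2)
Q = 1/262 ≈ 0.0038168
Q/(-3629 + Y(Z(-7, 3), (-3 - 2)**2)) = 1/(262*(-3629 + (196/65 - 1*(-3 - 2)**2*7**2))) = 1/(262*(-3629 + (196/65 - 1*(-5)**2*49))) = 1/(262*(-3629 + (196/65 - 1*25*49))) = 1/(262*(-3629 + (196/65 - 1225))) = 1/(262*(-3629 - 79429/65)) = 1/(262*(-315314/65)) = (1/262)*(-65/315314) = -65/82612268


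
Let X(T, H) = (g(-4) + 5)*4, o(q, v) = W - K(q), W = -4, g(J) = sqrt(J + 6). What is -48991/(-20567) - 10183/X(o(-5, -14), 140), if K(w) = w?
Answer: -1042661633/1892164 + 10183*sqrt(2)/92 ≈ -394.51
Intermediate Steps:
g(J) = sqrt(6 + J)
o(q, v) = -4 - q
X(T, H) = 20 + 4*sqrt(2) (X(T, H) = (sqrt(6 - 4) + 5)*4 = (sqrt(2) + 5)*4 = (5 + sqrt(2))*4 = 20 + 4*sqrt(2))
-48991/(-20567) - 10183/X(o(-5, -14), 140) = -48991/(-20567) - 10183/(20 + 4*sqrt(2)) = -48991*(-1/20567) - 10183/(20 + 4*sqrt(2)) = 48991/20567 - 10183/(20 + 4*sqrt(2))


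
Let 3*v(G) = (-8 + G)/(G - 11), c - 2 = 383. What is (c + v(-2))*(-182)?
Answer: -210350/3 ≈ -70117.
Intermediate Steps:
c = 385 (c = 2 + 383 = 385)
v(G) = (-8 + G)/(3*(-11 + G)) (v(G) = ((-8 + G)/(G - 11))/3 = ((-8 + G)/(-11 + G))/3 = (-8 + G)/(3*(-11 + G)))
(c + v(-2))*(-182) = (385 + (-8 - 2)/(3*(-11 - 2)))*(-182) = (385 + (⅓)*(-10)/(-13))*(-182) = (385 + (⅓)*(-1/13)*(-10))*(-182) = (385 + 10/39)*(-182) = (15025/39)*(-182) = -210350/3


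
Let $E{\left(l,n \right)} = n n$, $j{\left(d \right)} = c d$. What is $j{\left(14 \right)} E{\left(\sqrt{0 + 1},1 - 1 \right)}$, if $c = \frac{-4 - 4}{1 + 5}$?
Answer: $0$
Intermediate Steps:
$c = - \frac{4}{3}$ ($c = - \frac{8}{6} = \left(-8\right) \frac{1}{6} = - \frac{4}{3} \approx -1.3333$)
$j{\left(d \right)} = - \frac{4 d}{3}$
$E{\left(l,n \right)} = n^{2}$
$j{\left(14 \right)} E{\left(\sqrt{0 + 1},1 - 1 \right)} = \left(- \frac{4}{3}\right) 14 \left(1 - 1\right)^{2} = - \frac{56 \cdot 0^{2}}{3} = \left(- \frac{56}{3}\right) 0 = 0$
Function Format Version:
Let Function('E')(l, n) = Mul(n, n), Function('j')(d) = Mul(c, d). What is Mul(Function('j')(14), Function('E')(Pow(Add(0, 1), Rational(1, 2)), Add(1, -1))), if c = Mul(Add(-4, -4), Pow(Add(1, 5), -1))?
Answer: 0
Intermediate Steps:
c = Rational(-4, 3) (c = Mul(-8, Pow(6, -1)) = Mul(-8, Rational(1, 6)) = Rational(-4, 3) ≈ -1.3333)
Function('j')(d) = Mul(Rational(-4, 3), d)
Function('E')(l, n) = Pow(n, 2)
Mul(Function('j')(14), Function('E')(Pow(Add(0, 1), Rational(1, 2)), Add(1, -1))) = Mul(Mul(Rational(-4, 3), 14), Pow(Add(1, -1), 2)) = Mul(Rational(-56, 3), Pow(0, 2)) = Mul(Rational(-56, 3), 0) = 0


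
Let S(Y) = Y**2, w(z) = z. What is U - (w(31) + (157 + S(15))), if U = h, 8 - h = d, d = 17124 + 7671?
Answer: -25200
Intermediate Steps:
d = 24795
h = -24787 (h = 8 - 1*24795 = 8 - 24795 = -24787)
U = -24787
U - (w(31) + (157 + S(15))) = -24787 - (31 + (157 + 15**2)) = -24787 - (31 + (157 + 225)) = -24787 - (31 + 382) = -24787 - 1*413 = -24787 - 413 = -25200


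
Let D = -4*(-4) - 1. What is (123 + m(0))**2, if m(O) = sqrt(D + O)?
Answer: (123 + sqrt(15))**2 ≈ 16097.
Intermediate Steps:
D = 15 (D = 16 - 1 = 15)
m(O) = sqrt(15 + O)
(123 + m(0))**2 = (123 + sqrt(15 + 0))**2 = (123 + sqrt(15))**2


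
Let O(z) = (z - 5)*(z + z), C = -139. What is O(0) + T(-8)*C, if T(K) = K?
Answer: 1112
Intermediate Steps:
O(z) = 2*z*(-5 + z) (O(z) = (-5 + z)*(2*z) = 2*z*(-5 + z))
O(0) + T(-8)*C = 2*0*(-5 + 0) - 8*(-139) = 2*0*(-5) + 1112 = 0 + 1112 = 1112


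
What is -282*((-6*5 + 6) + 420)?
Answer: -111672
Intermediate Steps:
-282*((-6*5 + 6) + 420) = -282*((-30 + 6) + 420) = -282*(-24 + 420) = -282*396 = -111672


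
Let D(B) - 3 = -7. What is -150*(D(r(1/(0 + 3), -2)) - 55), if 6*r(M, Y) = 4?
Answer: 8850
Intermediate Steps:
r(M, Y) = ⅔ (r(M, Y) = (⅙)*4 = ⅔)
D(B) = -4 (D(B) = 3 - 7 = -4)
-150*(D(r(1/(0 + 3), -2)) - 55) = -150*(-4 - 55) = -150*(-59) = 8850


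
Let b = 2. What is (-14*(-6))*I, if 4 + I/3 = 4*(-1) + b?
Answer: -1512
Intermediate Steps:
I = -18 (I = -12 + 3*(4*(-1) + 2) = -12 + 3*(-4 + 2) = -12 + 3*(-2) = -12 - 6 = -18)
(-14*(-6))*I = -14*(-6)*(-18) = 84*(-18) = -1512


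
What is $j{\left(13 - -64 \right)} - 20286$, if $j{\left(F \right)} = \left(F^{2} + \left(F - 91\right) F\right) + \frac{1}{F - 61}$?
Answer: $- \frac{246959}{16} \approx -15435.0$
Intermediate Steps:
$j{\left(F \right)} = F^{2} + \frac{1}{-61 + F} + F \left(-91 + F\right)$ ($j{\left(F \right)} = \left(F^{2} + \left(-91 + F\right) F\right) + \frac{1}{-61 + F} = \left(F^{2} + F \left(-91 + F\right)\right) + \frac{1}{-61 + F} = F^{2} + \frac{1}{-61 + F} + F \left(-91 + F\right)$)
$j{\left(13 - -64 \right)} - 20286 = \frac{1 - 213 \left(13 - -64\right)^{2} + 2 \left(13 - -64\right)^{3} + 5551 \left(13 - -64\right)}{-61 + \left(13 - -64\right)} - 20286 = \frac{1 - 213 \left(13 + 64\right)^{2} + 2 \left(13 + 64\right)^{3} + 5551 \left(13 + 64\right)}{-61 + \left(13 + 64\right)} - 20286 = \frac{1 - 213 \cdot 77^{2} + 2 \cdot 77^{3} + 5551 \cdot 77}{-61 + 77} - 20286 = \frac{1 - 1262877 + 2 \cdot 456533 + 427427}{16} - 20286 = \frac{1 - 1262877 + 913066 + 427427}{16} - 20286 = \frac{1}{16} \cdot 77617 - 20286 = \frac{77617}{16} - 20286 = - \frac{246959}{16}$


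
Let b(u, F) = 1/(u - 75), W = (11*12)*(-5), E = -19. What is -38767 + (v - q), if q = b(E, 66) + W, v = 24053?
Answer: -1321075/94 ≈ -14054.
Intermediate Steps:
W = -660 (W = 132*(-5) = -660)
b(u, F) = 1/(-75 + u)
q = -62041/94 (q = 1/(-75 - 19) - 660 = 1/(-94) - 660 = -1/94 - 660 = -62041/94 ≈ -660.01)
-38767 + (v - q) = -38767 + (24053 - 1*(-62041/94)) = -38767 + (24053 + 62041/94) = -38767 + 2323023/94 = -1321075/94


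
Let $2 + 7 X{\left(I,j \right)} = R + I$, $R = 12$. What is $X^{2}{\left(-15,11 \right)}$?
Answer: $\frac{25}{49} \approx 0.5102$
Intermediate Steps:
$X{\left(I,j \right)} = \frac{10}{7} + \frac{I}{7}$ ($X{\left(I,j \right)} = - \frac{2}{7} + \frac{12 + I}{7} = - \frac{2}{7} + \left(\frac{12}{7} + \frac{I}{7}\right) = \frac{10}{7} + \frac{I}{7}$)
$X^{2}{\left(-15,11 \right)} = \left(\frac{10}{7} + \frac{1}{7} \left(-15\right)\right)^{2} = \left(\frac{10}{7} - \frac{15}{7}\right)^{2} = \left(- \frac{5}{7}\right)^{2} = \frac{25}{49}$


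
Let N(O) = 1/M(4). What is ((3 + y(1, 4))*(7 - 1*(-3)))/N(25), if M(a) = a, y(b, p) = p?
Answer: 280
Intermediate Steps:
N(O) = ¼ (N(O) = 1/4 = ¼)
((3 + y(1, 4))*(7 - 1*(-3)))/N(25) = ((3 + 4)*(7 - 1*(-3)))/(¼) = (7*(7 + 3))*4 = (7*10)*4 = 70*4 = 280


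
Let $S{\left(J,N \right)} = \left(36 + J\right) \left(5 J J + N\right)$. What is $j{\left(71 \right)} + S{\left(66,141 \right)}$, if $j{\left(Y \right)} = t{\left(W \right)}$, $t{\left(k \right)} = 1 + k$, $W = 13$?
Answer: $2235956$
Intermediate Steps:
$j{\left(Y \right)} = 14$ ($j{\left(Y \right)} = 1 + 13 = 14$)
$S{\left(J,N \right)} = \left(36 + J\right) \left(N + 5 J^{2}\right)$ ($S{\left(J,N \right)} = \left(36 + J\right) \left(5 J^{2} + N\right) = \left(36 + J\right) \left(N + 5 J^{2}\right)$)
$j{\left(71 \right)} + S{\left(66,141 \right)} = 14 + \left(5 \cdot 66^{3} + 36 \cdot 141 + 180 \cdot 66^{2} + 66 \cdot 141\right) = 14 + \left(5 \cdot 287496 + 5076 + 180 \cdot 4356 + 9306\right) = 14 + \left(1437480 + 5076 + 784080 + 9306\right) = 14 + 2235942 = 2235956$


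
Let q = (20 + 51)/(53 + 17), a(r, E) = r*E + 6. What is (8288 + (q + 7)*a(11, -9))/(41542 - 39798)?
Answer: 527987/122080 ≈ 4.3249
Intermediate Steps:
a(r, E) = 6 + E*r (a(r, E) = E*r + 6 = 6 + E*r)
q = 71/70 ≈ 1.0143
(8288 + (q + 7)*a(11, -9))/(41542 - 39798) = (8288 + (71/70 + 7)*(6 - 9*11))/(41542 - 39798) = (8288 + 561*(6 - 99)/70)/1744 = (8288 + (561/70)*(-93))*(1/1744) = (8288 - 52173/70)*(1/1744) = (527987/70)*(1/1744) = 527987/122080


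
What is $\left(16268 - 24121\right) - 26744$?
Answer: $-34597$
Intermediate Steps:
$\left(16268 - 24121\right) - 26744 = -7853 - 26744 = -34597$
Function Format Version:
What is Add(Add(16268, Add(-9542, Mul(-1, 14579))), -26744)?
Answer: -34597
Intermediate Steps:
Add(Add(16268, Add(-9542, Mul(-1, 14579))), -26744) = Add(Add(16268, Add(-9542, -14579)), -26744) = Add(Add(16268, -24121), -26744) = Add(-7853, -26744) = -34597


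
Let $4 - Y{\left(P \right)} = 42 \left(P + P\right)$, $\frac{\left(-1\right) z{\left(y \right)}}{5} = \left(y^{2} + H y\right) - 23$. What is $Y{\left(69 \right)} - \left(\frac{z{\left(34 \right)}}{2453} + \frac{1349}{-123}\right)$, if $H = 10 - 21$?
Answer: $- \frac{158525506}{27429} \approx -5779.5$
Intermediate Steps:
$H = -11$ ($H = 10 - 21 = -11$)
$z{\left(y \right)} = 115 - 5 y^{2} + 55 y$ ($z{\left(y \right)} = - 5 \left(\left(y^{2} - 11 y\right) - 23\right) = - 5 \left(-23 + y^{2} - 11 y\right) = 115 - 5 y^{2} + 55 y$)
$Y{\left(P \right)} = 4 - 84 P$ ($Y{\left(P \right)} = 4 - 42 \left(P + P\right) = 4 - 42 \cdot 2 P = 4 - 84 P$)
$Y{\left(69 \right)} - \left(\frac{z{\left(34 \right)}}{2453} + \frac{1349}{-123}\right) = \left(4 - 5796\right) - \left(\frac{115 - 5 \cdot 34^{2} + 55 \cdot 34}{2453} + \frac{1349}{-123}\right) = \left(4 - 5796\right) - \left(\left(115 - 5780 + 1870\right) \frac{1}{2453} + 1349 \left(- \frac{1}{123}\right)\right) = -5792 - \left(\left(115 - 5780 + 1870\right) \frac{1}{2453} - \frac{1349}{123}\right) = -5792 - \left(\left(-3795\right) \frac{1}{2453} - \frac{1349}{123}\right) = -5792 - \left(- \frac{345}{223} - \frac{1349}{123}\right) = -5792 - - \frac{343262}{27429} = -5792 + \frac{343262}{27429} = - \frac{158525506}{27429}$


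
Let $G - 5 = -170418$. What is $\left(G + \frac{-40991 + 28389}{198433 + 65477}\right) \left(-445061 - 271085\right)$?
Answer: $\frac{16103870341298536}{131955} \approx 1.2204 \cdot 10^{11}$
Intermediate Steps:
$G = -170413$ ($G = 5 - 170418 = -170413$)
$\left(G + \frac{-40991 + 28389}{198433 + 65477}\right) \left(-445061 - 271085\right) = \left(-170413 + \frac{-40991 + 28389}{198433 + 65477}\right) \left(-445061 - 271085\right) = \left(-170413 - \frac{12602}{263910}\right) \left(-716146\right) = \left(-170413 - \frac{6301}{131955}\right) \left(-716146\right) = \left(- \frac{22486853716}{131955}\right) \left(-716146\right) = \frac{16103870341298536}{131955}$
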